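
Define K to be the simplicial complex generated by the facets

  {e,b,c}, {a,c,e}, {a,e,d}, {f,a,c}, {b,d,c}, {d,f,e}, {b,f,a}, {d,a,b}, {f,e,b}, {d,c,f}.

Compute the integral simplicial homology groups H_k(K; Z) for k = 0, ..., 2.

Take the total order a < b < c < d < e < f on the vertex set. Then K (dimension 2) consists of the simplices:

  0-simplices (6): a, b, c, d, e, f
  1-simplices (15): ab, ac, ad, ae, af, bc, bd, be, bf, cd, ce, cf, de, df, ef
  2-simplices (10): abd, abf, ace, acf, ade, bcd, bce, bef, cdf, def

Hence C_0 ≅ Z^6, C_1 ≅ Z^15, C_2 ≅ Z^10.

Boundary ∂_1: C_1 → C_0 is given by ∂[p,q] = [q] − [p]. For instance
  ∂de = e − d.
This gives a 6×15 integer matrix of rank 5; reducing to Smith normal form yields diagonal entries (1,1,1,1,1).

∂_2: C_2 → C_1 maps a triangle to the signed sum of its edges. For instance
  ∂acf = cf − af + ac,
  ∂ade = de − ae + ad.
The resulting 15×10 matrix has rank 10, and its Smith normal form has invariant factors (1,1,1,1,1,1,1,1,1,2).

Computing H_k = (kernel of ∂_k) / (image of ∂_{k+1}):

  H_0: rank C_0 − rank ∂_1 = 6 − 5 = 1, and the invariant factors of ∂_1 are all 1, so H_0 = Z.
  H_1: rank ker ∂_1 − rank ∂_2 = (15 − 5) − 10 = 0, and ∂_2 has invariant factor 2 > 1, so H_1 = Z_2.
  H_2: rank ker ∂_2 − rank ∂_3 = (10 − 10) − 0 = 0, and there is no ∂_3, so H_2 = 0.

(K is a triangulation of the real projective plane RP^2.)

H_0 = Z,  H_1 = Z_2,  H_2 = 0.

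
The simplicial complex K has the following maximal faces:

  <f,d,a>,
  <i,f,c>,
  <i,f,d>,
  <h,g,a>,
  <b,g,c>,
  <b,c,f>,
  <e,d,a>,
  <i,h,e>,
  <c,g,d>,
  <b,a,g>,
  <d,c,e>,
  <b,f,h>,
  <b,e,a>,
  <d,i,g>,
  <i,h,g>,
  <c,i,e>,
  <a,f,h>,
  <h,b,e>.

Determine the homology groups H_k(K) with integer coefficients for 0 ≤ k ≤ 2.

Fix the vertex order a < b < c < d < e < f < g < h < i and write every simplex with vertices in increasing order. Then dim K = 2 and the simplices of K are:

  0-simplices (9): a, b, c, d, e, f, g, h, i
  1-simplices (27): ab, ad, ae, af, ag, ah, bc, be, bf, bg, bh, cd, ce, cf, cg, ci, de, df, dg, di, eh, ei, fh, fi, gh, gi, hi
  2-simplices (18): abe, abg, ade, adf, afh, agh, bcf, bcg, beh, bfh, cde, cdg, cei, cfi, dfi, dgi, ehi, ghi

Hence C_0 ≅ Z^9, C_1 ≅ Z^27, C_2 ≅ Z^18.

Boundary ∂_1: C_1 → C_0 is given by ∂[p,q] = [q] − [p].
The 9×27 boundary matrix has rank 8 and Smith normal form diag(1,1,1,1,1,1,1,1).

Boundary ∂_2: C_2 → C_1 maps a triangle to the signed sum of its edges. For instance
  ∂beh = eh − bh + be,
  ∂adf = df − af + ad.
The 27×18 boundary matrix has rank 18 and Smith normal form diag(1,1,1,1,1,1,1,1,1,1,1,1,1,1,1,1,1,2).

Computing H_k = (kernel of ∂_k) / (image of ∂_{k+1}):

  H_0: rank C_0 − rank ∂_1 = 9 − 8 = 1, and the invariant factors of ∂_1 are all 1, so H_0 = Z.
  H_1: rank ker ∂_1 − rank ∂_2 = (27 − 8) − 18 = 1, and ∂_2 has invariant factor 2 > 1, so H_1 = Z ⊕ Z/2.
  H_2: rank ker ∂_2 − rank ∂_3 = (18 − 18) − 0 = 0, and there is no ∂_3, so H_2 = 0.

H_0 ≅ Z,  H_1 ≅ Z ⊕ Z/2,  H_2 = 0.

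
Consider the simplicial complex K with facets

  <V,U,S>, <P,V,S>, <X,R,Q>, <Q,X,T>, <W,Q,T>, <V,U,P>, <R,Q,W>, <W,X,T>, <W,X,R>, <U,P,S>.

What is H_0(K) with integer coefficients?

We work with the vertex ordering P < Q < R < S < T < U < V < W < X. The simplices of K, each written with vertices in increasing order, are:

  0-simplices (9): P, Q, R, S, T, U, V, W, X
  1-simplices (15): PS, PU, PV, QR, QT, QW, QX, RW, RX, SU, SV, TW, TX, UV, WX
  2-simplices (10): PSU, PSV, PUV, QRW, QRX, QTW, QTX, RWX, SUV, TWX

Hence C_0 ≅ Z^9, C_1 ≅ Z^15, C_2 ≅ Z^10.

∂_1: C_1 → C_0 sends each edge [p,q] (with p < q) to q − p. For instance
  ∂PS = S − P.
This gives a 9×15 integer matrix of rank 7; reducing to Smith normal form yields diagonal entries (1,1,1,1,1,1,1).

Boundary ∂_2: C_2 → C_1 sends each 2-simplex [p,q,r] to [q,r] − [p,r] + [p,q]. For instance
  ∂QRW = RW − QW + QR,
  ∂TWX = WX − TX + TW.
As a 15×10 matrix over Z this has rank 8, with invariant factors (1,1,1,1,1,1,1,1).

Reading off H_k = ker ∂_k / im ∂_{k+1}:

  H_0: rank C_0 − rank ∂_1 = 9 − 7 = 2, and the invariant factors of ∂_1 are all 1, so H_0 = Z^2.

H_0 = Z^2.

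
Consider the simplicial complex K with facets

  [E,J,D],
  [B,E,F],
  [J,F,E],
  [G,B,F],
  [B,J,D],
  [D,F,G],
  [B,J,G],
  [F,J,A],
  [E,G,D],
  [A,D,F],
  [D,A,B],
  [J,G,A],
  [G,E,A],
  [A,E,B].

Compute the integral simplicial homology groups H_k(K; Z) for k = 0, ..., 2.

Take the total order A < B < D < E < F < G < J on the vertex set. Then K (dimension 2) consists of the simplices:

  0-simplices (7): A, B, D, E, F, G, J
  1-simplices (21): AB, AD, AE, AF, AG, AJ, BD, BE, BF, BG, BJ, DE, DF, DG, DJ, EF, EG, EJ, FG, FJ, GJ
  2-simplices (14): ABD, ABE, ADF, AEG, AFJ, AGJ, BDJ, BEF, BFG, BGJ, DEG, DEJ, DFG, EFJ

giving chain groups C_0 ≅ Z^7, C_1 ≅ Z^21, C_2 ≅ Z^14.

∂_1: C_1 → C_0 is given by ∂[p,q] = [q] − [p]. For instance
  ∂DG = G − D.
This gives a 7×21 integer matrix of rank 6; reducing to Smith normal form yields diagonal entries (1,1,1,1,1,1).

Boundary ∂_2: C_2 → C_1 sends each 2-simplex [p,q,r] to [q,r] − [p,r] + [p,q]. For instance
  ∂AFJ = FJ − AJ + AF,
  ∂AEG = EG − AG + AE.
As a 21×14 matrix over Z this has rank 13, with invariant factors (1,1,1,1,1,1,1,1,1,1,1,1,1).

Now H_k = ker ∂_k / im ∂_{k+1}, so:

  H_0: rank C_0 − rank ∂_1 = 7 − 6 = 1, and the invariant factors of ∂_1 are all 1, so H_0 = Z.
  H_1: rank ker ∂_1 − rank ∂_2 = (21 − 6) − 13 = 2, and the invariant factors of ∂_2 are all 1, so H_1 = Z^2.
  H_2: rank ker ∂_2 − rank ∂_3 = (14 − 13) − 0 = 1, and there is no ∂_3, so H_2 = Z.

As a check, the Euler characteristic is 7 − 21 + 14 = 0, which agrees with 1 − 2 + 1 = 0.

H_0 ≅ Z,  H_1 ≅ Z^2,  H_2 ≅ Z.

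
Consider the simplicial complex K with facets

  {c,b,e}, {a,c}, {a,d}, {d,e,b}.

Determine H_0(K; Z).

Order the vertices as a < b < c < d < e. Listing each simplex with vertices in this order, K has dimension 2 with simplices:

  0-simplices (5): a, b, c, d, e
  1-simplices (7): ac, ad, bc, bd, be, ce, de
  2-simplices (2): bce, bde

giving chain groups C_0 ≅ Z^5, C_1 ≅ Z^7, C_2 ≅ Z^2.

The boundary map ∂_1: C_1 → C_0 sends each edge [p,q] (with p < q) to q − p.
The 5×7 boundary matrix has rank 4 and Smith normal form diag(1,1,1,1).

∂_2: C_2 → C_1 sends each 2-simplex [p,q,r] to [q,r] − [p,r] + [p,q]. For instance
  ∂bce = ce − be + bc,
  ∂bde = de − be + bd.
The 7×2 boundary matrix has rank 2 and Smith normal form diag(1,1).

Now H_k = ker ∂_k / im ∂_{k+1}, so:

  H_0: rank C_0 − rank ∂_1 = 5 − 4 = 1, and the invariant factors of ∂_1 are all 1, so H_0 = Z.

H_0 = Z.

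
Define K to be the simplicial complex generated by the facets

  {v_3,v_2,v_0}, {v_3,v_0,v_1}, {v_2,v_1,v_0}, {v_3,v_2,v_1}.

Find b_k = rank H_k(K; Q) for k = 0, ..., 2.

b_0 = 1, b_1 = 0, b_2 = 1.

Order the vertices as v_0 < v_1 < v_2 < v_3. Listing each simplex with vertices in this order, K has dimension 2 with simplices:

  0-simplices (4): [v_0], [v_1], [v_2], [v_3]
  1-simplices (6): [v_0,v_1], [v_0,v_2], [v_0,v_3], [v_1,v_2], [v_1,v_3], [v_2,v_3]
  2-simplices (4): [v_0,v_1,v_2], [v_0,v_1,v_3], [v_0,v_2,v_3], [v_1,v_2,v_3]

giving chain groups C_0 ≅ Z^4, C_1 ≅ Z^6, C_2 ≅ Z^4.

Boundary ∂_1: C_1 → C_0 sends each edge [p,q] (with p < q) to q − p.
The 4×6 boundary matrix has rank 3 and Smith normal form diag(1,1,1).

∂_2: C_2 → C_1 maps a triangle to the signed sum of its edges. For instance
  ∂[v_0,v_1,v_2] = [v_1,v_2] − [v_0,v_2] + [v_0,v_1],
  ∂[v_1,v_2,v_3] = [v_2,v_3] − [v_1,v_3] + [v_1,v_2].
As a 6×4 matrix over Z this has rank 3, with invariant factors (1,1,1).

Reading off H_k = ker ∂_k / im ∂_{k+1}:

  H_0: rank C_0 − rank ∂_1 = 4 − 3 = 1, and the invariant factors of ∂_1 are all 1, so H_0 = Z.
  H_1: rank ker ∂_1 − rank ∂_2 = (6 − 3) − 3 = 0, and the invariant factors of ∂_2 are all 1, so H_1 = 0.
  H_2: rank ker ∂_2 − rank ∂_3 = (4 − 3) − 0 = 1, and there is no ∂_3, so H_2 = Z.

As a check, the Euler characteristic is 4 − 6 + 4 = 2, which agrees with 1 − 0 + 1 = 2.
(K is a triangulation of the 2-sphere S^2.)

Hence the Betti numbers are b_0 = 1, b_1 = 0, b_2 = 1.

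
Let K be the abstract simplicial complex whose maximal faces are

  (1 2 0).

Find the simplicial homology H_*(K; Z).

H_0 ≅ Z,  H_1 = 0,  H_2 = 0.

K has 3 vertices, 3 edges, 1 triangle.
rank ∂_0 = 0, rank ∂_1 = 2 ⇒ b_0 = 3 − 0 − 2 = 1; all invariant factors of ∂_1 are 1 so no torsion. So H_0 = Z.
rank ∂_1 = 2, rank ∂_2 = 1 ⇒ b_1 = 3 − 2 − 1 = 0; all invariant factors of ∂_2 are 1 so no torsion. So H_1 = 0.
rank ∂_2 = 1, rank ∂_3 = 0 ⇒ b_2 = 1 − 1 − 0 = 0. So H_2 = 0.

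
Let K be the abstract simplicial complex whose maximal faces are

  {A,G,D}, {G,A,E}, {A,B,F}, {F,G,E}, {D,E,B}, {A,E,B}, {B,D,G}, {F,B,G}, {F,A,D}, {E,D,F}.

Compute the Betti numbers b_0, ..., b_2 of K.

Fix the vertex order A < B < D < E < F < G and write every simplex with vertices in increasing order. Then dim K = 2 and the simplices of K are:

  0-simplices (6): A, B, D, E, F, G
  1-simplices (15): AB, AD, AE, AF, AG, BD, BE, BF, BG, DE, DF, DG, EF, EG, FG
  2-simplices (10): ABE, ABF, ADF, ADG, AEG, BDE, BDG, BFG, DEF, EFG

giving chain groups C_0 ≅ Z^6, C_1 ≅ Z^15, C_2 ≅ Z^10.

Boundary ∂_1: C_1 → C_0 is given by ∂[p,q] = [q] − [p]. For instance
  ∂BD = D − B.
The 6×15 boundary matrix has rank 5 and Smith normal form diag(1,1,1,1,1).

Boundary ∂_2: C_2 → C_1 maps a triangle to the signed sum of its edges. For instance
  ∂ADG = DG − AG + AD,
  ∂EFG = FG − EG + EF.
This gives a 15×10 integer matrix of rank 10; reducing to Smith normal form yields diagonal entries (1,1,1,1,1,1,1,1,1,2).

Now H_k = ker ∂_k / im ∂_{k+1}, so:

  H_0: rank C_0 − rank ∂_1 = 6 − 5 = 1, and the invariant factors of ∂_1 are all 1, so H_0 = Z.
  H_1: rank ker ∂_1 − rank ∂_2 = (15 − 5) − 10 = 0, and ∂_2 has invariant factor 2 > 1, so H_1 = Z/2.
  H_2: rank ker ∂_2 − rank ∂_3 = (10 − 10) − 0 = 0, and there is no ∂_3, so H_2 = 0.

As a check, the Euler characteristic is 6 − 15 + 10 = 1, which agrees with 1 − 0 + 0 = 1.

Hence the Betti numbers are b_0 = 1, b_1 = 0, b_2 = 0.

b_0 = 1, b_1 = 0, b_2 = 0.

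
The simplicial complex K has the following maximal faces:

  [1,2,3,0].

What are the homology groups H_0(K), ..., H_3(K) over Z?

H_0 = Z,  H_1 = 0,  H_2 = 0,  H_3 = 0.

Fix the vertex order 0 < 1 < 2 < 3 and write every simplex with vertices in increasing order. Then dim K = 3 and the simplices of K are:

  0-simplices (4): [0], [1], [2], [3]
  1-simplices (6): [0,1], [0,2], [0,3], [1,2], [1,3], [2,3]
  2-simplices (4): [0,1,2], [0,1,3], [0,2,3], [1,2,3]
  3-simplices (1): [0,1,2,3]

giving chain groups C_0 ≅ Z^4, C_1 ≅ Z^6, C_2 ≅ Z^4, C_3 ≅ Z^1.

Boundary ∂_1: C_1 → C_0 is given by ∂[p,q] = [q] − [p].
This gives a 4×6 integer matrix of rank 3; reducing to Smith normal form yields diagonal entries (1,1,1).

∂_2: C_2 → C_1 acts by ∂[p,q,r] = [q,r] − [p,r] + [p,q]. For instance
  ∂[0,1,3] = [1,3] − [0,3] + [0,1],
  ∂[0,2,3] = [2,3] − [0,3] + [0,2].
This gives a 6×4 integer matrix of rank 3; reducing to Smith normal form yields diagonal entries (1,1,1).

Boundary ∂_3: C_3 → C_2 sends each 3-simplex σ to the alternating sum Σ_i (−1)^i (σ with its i-th vertex removed). For instance
  ∂[0,1,2,3] = [1,2,3] − [0,2,3] + [0,1,3] − [0,1,2].
This gives a 4×1 integer matrix of rank 1; reducing to Smith normal form yields diagonal entries (1).

Reading off H_k = ker ∂_k / im ∂_{k+1}:

  H_0: rank C_0 − rank ∂_1 = 4 − 3 = 1, and the invariant factors of ∂_1 are all 1, so H_0 ≅ Z.
  H_1: rank ker ∂_1 − rank ∂_2 = (6 − 3) − 3 = 0, and the invariant factors of ∂_2 are all 1, so H_1 ≅ 0.
  H_2: rank ker ∂_2 − rank ∂_3 = (4 − 3) − 1 = 0, and the invariant factors of ∂_3 are all 1, so H_2 ≅ 0.
  H_3: rank ker ∂_3 − rank ∂_4 = (1 − 1) − 0 = 0, and there is no ∂_4, so H_3 ≅ 0.

(K is a triangulation of the 3-simplex.)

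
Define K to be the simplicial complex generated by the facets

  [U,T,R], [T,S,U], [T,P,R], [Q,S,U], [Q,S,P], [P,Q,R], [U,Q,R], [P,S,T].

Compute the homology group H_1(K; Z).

H_1 ≅ 0.

Fix the vertex order P < Q < R < S < T < U and write every simplex with vertices in increasing order. Then dim K = 2 and the simplices of K are:

  0-simplices (6): P, Q, R, S, T, U
  1-simplices (12): PQ, PR, PS, PT, QR, QS, QU, RT, RU, ST, SU, TU
  2-simplices (8): PQR, PQS, PRT, PST, QRU, QSU, RTU, STU

giving chain groups C_0 ≅ Z^6, C_1 ≅ Z^12, C_2 ≅ Z^8.

∂_1: C_1 → C_0 is given by ∂[p,q] = [q] − [p]. For instance
  ∂PS = S − P.
As a 6×12 matrix over Z this has rank 5, with invariant factors (1,1,1,1,1).

∂_2: C_2 → C_1 maps a triangle to the signed sum of its edges. For instance
  ∂RTU = TU − RU + RT,
  ∂PQR = QR − PR + PQ.
The 12×8 boundary matrix has rank 7 and Smith normal form diag(1,1,1,1,1,1,1).

Now H_k = ker ∂_k / im ∂_{k+1}, so:

  H_1: rank ker ∂_1 − rank ∂_2 = (12 − 5) − 7 = 0, and the invariant factors of ∂_2 are all 1, so H_1 ≅ 0.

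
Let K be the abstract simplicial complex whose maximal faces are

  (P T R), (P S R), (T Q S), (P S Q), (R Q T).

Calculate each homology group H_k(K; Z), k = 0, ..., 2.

Take the total order P < Q < R < S < T on the vertex set. Then K (dimension 2) consists of the simplices:

  0-simplices (5): P, Q, R, S, T
  1-simplices (10): PQ, PR, PS, PT, QR, QS, QT, RS, RT, ST
  2-simplices (5): PQS, PRS, PRT, QRT, QST

giving chain groups C_0 ≅ Z^5, C_1 ≅ Z^10, C_2 ≅ Z^5.

Boundary ∂_1: C_1 → C_0 sends each edge [p,q] (with p < q) to q − p.
The 5×10 boundary matrix has rank 4 and Smith normal form diag(1,1,1,1).

∂_2: C_2 → C_1 sends each 2-simplex [p,q,r] to [q,r] − [p,r] + [p,q]. For instance
  ∂PQS = QS − PS + PQ,
  ∂QST = ST − QT + QS.
The resulting 10×5 matrix has rank 5, and its Smith normal form has invariant factors (1,1,1,1,1).

Reading off H_k = ker ∂_k / im ∂_{k+1}:

  H_0: rank C_0 − rank ∂_1 = 5 − 4 = 1, and the invariant factors of ∂_1 are all 1, so H_0 = Z.
  H_1: rank ker ∂_1 − rank ∂_2 = (10 − 4) − 5 = 1, and the invariant factors of ∂_2 are all 1, so H_1 = Z.
  H_2: rank ker ∂_2 − rank ∂_3 = (5 − 5) − 0 = 0, and there is no ∂_3, so H_2 = 0.

As a check, the Euler characteristic is 5 − 10 + 5 = 0, which agrees with 1 − 1 + 0 = 0.

H_0 ≅ Z,  H_1 ≅ Z,  H_2 = 0.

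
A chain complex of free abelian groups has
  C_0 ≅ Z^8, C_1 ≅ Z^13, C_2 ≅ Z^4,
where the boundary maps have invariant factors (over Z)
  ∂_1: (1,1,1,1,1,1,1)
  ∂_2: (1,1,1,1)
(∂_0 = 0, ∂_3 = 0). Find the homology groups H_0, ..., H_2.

H_0 ≅ Z,  H_1 ≅ Z^2,  H_2 = 0.

H_0: b_0 = 8 − 0 − 7 = 1; torsion from ∂_1 factors > 1: none. So H_0 ≅ Z.
H_1: b_1 = 13 − 7 − 4 = 2; torsion from ∂_2 factors > 1: none. So H_1 ≅ Z^2.
H_2: b_2 = 4 − 4 − 0 = 0; torsion from ∂_3 factors > 1: none. So H_2 ≅ 0.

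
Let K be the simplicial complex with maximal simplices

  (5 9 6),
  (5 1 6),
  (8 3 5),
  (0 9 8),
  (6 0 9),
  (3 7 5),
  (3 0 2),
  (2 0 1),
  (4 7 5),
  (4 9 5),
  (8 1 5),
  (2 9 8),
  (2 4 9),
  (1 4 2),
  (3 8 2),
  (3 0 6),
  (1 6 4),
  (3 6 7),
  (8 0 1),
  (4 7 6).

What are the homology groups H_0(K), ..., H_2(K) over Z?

H_0 ≅ Z,  H_1 ≅ Z × Z/2,  H_2 = 0.

We work with the vertex ordering 0 < 1 < 2 < 3 < 4 < 5 < 6 < 7 < 8 < 9. The simplices of K, each written with vertices in increasing order, are:

  0-simplices (10): [0], [1], [2], [3], [4], [5], [6], [7], [8], [9]
  1-simplices (30): (30 of them)
  2-simplices (20): (20 of them)

so the chain groups are C_0 ≅ Z^10, C_1 ≅ Z^30, C_2 ≅ Z^20.

∂_1: C_1 → C_0 sends each edge [p,q] (with p < q) to q − p. For instance
  ∂[4,9] = [9] − [4].
The 10×30 boundary matrix has rank 9 and Smith normal form diag(1,1,1,1,1,1,1,1,1).

Boundary ∂_2: C_2 → C_1 sends each 2-simplex [p,q,r] to [q,r] − [p,r] + [p,q]. For instance
  ∂[1,5,6] = [5,6] − [1,6] + [1,5],
  ∂[0,6,9] = [6,9] − [0,9] + [0,6].
The resulting 30×20 matrix has rank 20, and its Smith normal form has invariant factors (1,1,1,1,1,1,1,1,1,1,1,1,1,1,1,1,1,1,1,2).

Computing H_k = (kernel of ∂_k) / (image of ∂_{k+1}):

  H_0: rank C_0 − rank ∂_1 = 10 − 9 = 1, and the invariant factors of ∂_1 are all 1, so H_0 = Z.
  H_1: rank ker ∂_1 − rank ∂_2 = (30 − 9) − 20 = 1, and ∂_2 has invariant factor 2 > 1, so H_1 = Z × Z/2.
  H_2: rank ker ∂_2 − rank ∂_3 = (20 − 20) − 0 = 0, and there is no ∂_3, so H_2 = 0.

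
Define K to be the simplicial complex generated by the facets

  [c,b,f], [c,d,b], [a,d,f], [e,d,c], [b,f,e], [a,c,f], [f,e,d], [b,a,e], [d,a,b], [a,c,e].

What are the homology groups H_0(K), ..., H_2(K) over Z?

H_0 = Z,  H_1 = Z/2,  H_2 = 0.

Take the total order a < b < c < d < e < f on the vertex set. Then K (dimension 2) consists of the simplices:

  0-simplices (6): a, b, c, d, e, f
  1-simplices (15): ab, ac, ad, ae, af, bc, bd, be, bf, cd, ce, cf, de, df, ef
  2-simplices (10): abd, abe, ace, acf, adf, bcd, bcf, bef, cde, def

so the chain groups are C_0 ≅ Z^6, C_1 ≅ Z^15, C_2 ≅ Z^10.

Boundary ∂_1: C_1 → C_0 maps an edge to its endpoints' difference, ∂[p,q] = q − p. For instance
  ∂be = e − b.
The resulting 6×15 matrix has rank 5, and its Smith normal form has invariant factors (1,1,1,1,1).

The boundary map ∂_2: C_2 → C_1 sends each 2-simplex [p,q,r] to [q,r] − [p,r] + [p,q]. For instance
  ∂abe = be − ae + ab,
  ∂bcf = cf − bf + bc.
This gives a 15×10 integer matrix of rank 10; reducing to Smith normal form yields diagonal entries (1,1,1,1,1,1,1,1,1,2).

Reading off H_k = ker ∂_k / im ∂_{k+1}:

  H_0: rank C_0 − rank ∂_1 = 6 − 5 = 1, and the invariant factors of ∂_1 are all 1, so H_0 = Z.
  H_1: rank ker ∂_1 − rank ∂_2 = (15 − 5) − 10 = 0, and ∂_2 has invariant factor 2 > 1, so H_1 = Z/2.
  H_2: rank ker ∂_2 − rank ∂_3 = (10 − 10) − 0 = 0, and there is no ∂_3, so H_2 = 0.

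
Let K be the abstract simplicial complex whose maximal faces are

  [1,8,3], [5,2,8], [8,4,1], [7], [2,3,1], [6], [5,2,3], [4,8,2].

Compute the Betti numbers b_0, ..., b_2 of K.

Order the vertices as 1 < 2 < 3 < 4 < 5 < 6 < 7 < 8. Listing each simplex with vertices in this order, K has dimension 2 with simplices:

  0-simplices (8): [1], [2], [3], [4], [5], [6], [7], [8]
  1-simplices (12): [1,2], [1,3], [1,4], [1,8], [2,3], [2,4], [2,5], [2,8], [3,5], [3,8], [4,8], [5,8]
  2-simplices (6): [1,2,3], [1,3,8], [1,4,8], [2,3,5], [2,4,8], [2,5,8]

so the chain groups are C_0 ≅ Z^8, C_1 ≅ Z^12, C_2 ≅ Z^6.

∂_1: C_1 → C_0 maps an edge to its endpoints' difference, ∂[p,q] = q − p.
The resulting 8×12 matrix has rank 5, and its Smith normal form has invariant factors (1,1,1,1,1).

Boundary ∂_2: C_2 → C_1 acts by ∂[p,q,r] = [q,r] − [p,r] + [p,q]. For instance
  ∂[1,4,8] = [4,8] − [1,8] + [1,4],
  ∂[1,3,8] = [3,8] − [1,8] + [1,3].
The resulting 12×6 matrix has rank 6, and its Smith normal form has invariant factors (1,1,1,1,1,1).

Now H_k = ker ∂_k / im ∂_{k+1}, so:

  H_0: rank C_0 − rank ∂_1 = 8 − 5 = 3, and the invariant factors of ∂_1 are all 1, so H_0 ≅ Z^3.
  H_1: rank ker ∂_1 − rank ∂_2 = (12 − 5) − 6 = 1, and the invariant factors of ∂_2 are all 1, so H_1 ≅ Z.
  H_2: rank ker ∂_2 − rank ∂_3 = (6 − 6) − 0 = 0, and there is no ∂_3, so H_2 ≅ 0.

Hence the Betti numbers are b_0 = 3, b_1 = 1, b_2 = 0.

b_0 = 3, b_1 = 1, b_2 = 0.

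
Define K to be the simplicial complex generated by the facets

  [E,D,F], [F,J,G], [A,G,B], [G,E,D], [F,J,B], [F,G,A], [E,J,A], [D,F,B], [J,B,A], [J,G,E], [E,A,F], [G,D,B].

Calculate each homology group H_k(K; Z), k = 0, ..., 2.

H_0 = Z,  H_1 = Z/2Z,  H_2 = 0.

Fix the vertex order A < B < D < E < F < G < J and write every simplex with vertices in increasing order. Then dim K = 2 and the simplices of K are:

  0-simplices (7): A, B, D, E, F, G, J
  1-simplices (18): AB, AE, AF, AG, AJ, BD, BF, BG, BJ, DE, DF, DG, EF, EG, EJ, FG, FJ, GJ
  2-simplices (12): ABG, ABJ, AEF, AEJ, AFG, BDF, BDG, BFJ, DEF, DEG, EGJ, FGJ

so the chain groups are C_0 ≅ Z^7, C_1 ≅ Z^18, C_2 ≅ Z^12.

Boundary ∂_1: C_1 → C_0 is given by ∂[p,q] = [q] − [p]. For instance
  ∂AB = B − A.
The resulting 7×18 matrix has rank 6, and its Smith normal form has invariant factors (1,1,1,1,1,1).

The boundary map ∂_2: C_2 → C_1 maps a triangle to the signed sum of its edges. For instance
  ∂AFG = FG − AG + AF,
  ∂FGJ = GJ − FJ + FG.
The 18×12 boundary matrix has rank 12 and Smith normal form diag(1,1,1,1,1,1,1,1,1,1,1,2).

From H_k ≅ ker(∂_k) / im(∂_{k+1}) we obtain:

  H_0: rank C_0 − rank ∂_1 = 7 − 6 = 1, and the invariant factors of ∂_1 are all 1, so H_0 = Z.
  H_1: rank ker ∂_1 − rank ∂_2 = (18 − 6) − 12 = 0, and ∂_2 has invariant factor 2 > 1, so H_1 = Z/2Z.
  H_2: rank ker ∂_2 − rank ∂_3 = (12 − 12) − 0 = 0, and there is no ∂_3, so H_2 = 0.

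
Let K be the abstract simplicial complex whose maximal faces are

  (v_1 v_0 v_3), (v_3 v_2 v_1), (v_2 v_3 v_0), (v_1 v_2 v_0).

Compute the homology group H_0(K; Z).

H_0 = Z.

Order the vertices as v_0 < v_1 < v_2 < v_3. Listing each simplex with vertices in this order, K has dimension 2 with simplices:

  0-simplices (4): [v_0], [v_1], [v_2], [v_3]
  1-simplices (6): [v_0,v_1], [v_0,v_2], [v_0,v_3], [v_1,v_2], [v_1,v_3], [v_2,v_3]
  2-simplices (4): [v_0,v_1,v_2], [v_0,v_1,v_3], [v_0,v_2,v_3], [v_1,v_2,v_3]

so the chain groups are C_0 ≅ Z^4, C_1 ≅ Z^6, C_2 ≅ Z^4.

The boundary map ∂_1: C_1 → C_0 is given by ∂[p,q] = [q] − [p]. For instance
  ∂[v_2,v_3] = [v_3] − [v_2].
The 4×6 boundary matrix has rank 3 and Smith normal form diag(1,1,1).

Boundary ∂_2: C_2 → C_1 sends each 2-simplex [p,q,r] to [q,r] − [p,r] + [p,q]. For instance
  ∂[v_0,v_2,v_3] = [v_2,v_3] − [v_0,v_3] + [v_0,v_2],
  ∂[v_0,v_1,v_2] = [v_1,v_2] − [v_0,v_2] + [v_0,v_1].
The 6×4 boundary matrix has rank 3 and Smith normal form diag(1,1,1).

Computing H_k = (kernel of ∂_k) / (image of ∂_{k+1}):

  H_0: rank C_0 − rank ∂_1 = 4 − 3 = 1, and the invariant factors of ∂_1 are all 1, so H_0 ≅ Z.

(K is a triangulation of the 2-sphere S^2.)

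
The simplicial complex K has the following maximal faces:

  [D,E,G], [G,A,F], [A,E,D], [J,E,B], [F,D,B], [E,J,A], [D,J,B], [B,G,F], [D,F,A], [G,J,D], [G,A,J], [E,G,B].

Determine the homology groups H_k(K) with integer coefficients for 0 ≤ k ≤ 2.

H_0 = Z,  H_1 = Z/2,  H_2 = 0.

We work with the vertex ordering A < B < D < E < F < G < J. The simplices of K, each written with vertices in increasing order, are:

  0-simplices (7): A, B, D, E, F, G, J
  1-simplices (18): AD, AE, AF, AG, AJ, BD, BE, BF, BG, BJ, DE, DF, DG, DJ, EG, EJ, FG, GJ
  2-simplices (12): ADE, ADF, AEJ, AFG, AGJ, BDF, BDJ, BEG, BEJ, BFG, DEG, DGJ

giving chain groups C_0 ≅ Z^7, C_1 ≅ Z^18, C_2 ≅ Z^12.

Boundary ∂_1: C_1 → C_0 sends each edge [p,q] (with p < q) to q − p. For instance
  ∂AF = F − A.
This gives a 7×18 integer matrix of rank 6; reducing to Smith normal form yields diagonal entries (1,1,1,1,1,1).

The boundary map ∂_2: C_2 → C_1 acts by ∂[p,q,r] = [q,r] − [p,r] + [p,q]. For instance
  ∂DEG = EG − DG + DE,
  ∂DGJ = GJ − DJ + DG.
As a 18×12 matrix over Z this has rank 12, with invariant factors (1,1,1,1,1,1,1,1,1,1,1,2).

Now H_k = ker ∂_k / im ∂_{k+1}, so:

  H_0: rank C_0 − rank ∂_1 = 7 − 6 = 1, and the invariant factors of ∂_1 are all 1, so H_0 ≅ Z.
  H_1: rank ker ∂_1 − rank ∂_2 = (18 − 6) − 12 = 0, and ∂_2 has invariant factor 2 > 1, so H_1 ≅ Z/2.
  H_2: rank ker ∂_2 − rank ∂_3 = (12 − 12) − 0 = 0, and there is no ∂_3, so H_2 ≅ 0.

(K is a triangulation of the real projective plane RP^2.)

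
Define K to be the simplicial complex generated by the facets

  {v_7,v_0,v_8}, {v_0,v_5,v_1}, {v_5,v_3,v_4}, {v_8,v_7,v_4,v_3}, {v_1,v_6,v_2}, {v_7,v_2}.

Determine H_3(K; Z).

H_3 = 0.

Fix the vertex order v_0 < v_1 < v_2 < v_3 < v_4 < v_5 < v_6 < v_7 < v_8 and write every simplex with vertices in increasing order. Then dim K = 3 and the simplices of K are:

  0-simplices (9): [v_0], [v_1], [v_2], [v_3], [v_4], [v_5], [v_6], [v_7], [v_8]
  1-simplices (17): (17 of them)
  2-simplices (8): [v_0,v_1,v_5], [v_0,v_7,v_8], [v_1,v_2,v_6], [v_3,v_4,v_5], [v_3,v_4,v_7], [v_3,v_4,v_8], [v_3,v_7,v_8], [v_4,v_7,v_8]
  3-simplices (1): [v_3,v_4,v_7,v_8]

giving chain groups C_0 ≅ Z^9, C_1 ≅ Z^17, C_2 ≅ Z^8, C_3 ≅ Z^1.

Boundary ∂_1: C_1 → C_0 maps an edge to its endpoints' difference, ∂[p,q] = q − p.
This gives a 9×17 integer matrix of rank 8; reducing to Smith normal form yields diagonal entries (1,1,1,1,1,1,1,1).

Boundary ∂_2: C_2 → C_1 acts by ∂[p,q,r] = [q,r] − [p,r] + [p,q]. For instance
  ∂[v_0,v_1,v_5] = [v_1,v_5] − [v_0,v_5] + [v_0,v_1],
  ∂[v_4,v_7,v_8] = [v_7,v_8] − [v_4,v_8] + [v_4,v_7].
This gives a 17×8 integer matrix of rank 7; reducing to Smith normal form yields diagonal entries (1,1,1,1,1,1,1).

Boundary ∂_3: C_3 → C_2 sends each 3-simplex σ to the alternating sum Σ_i (−1)^i (σ with its i-th vertex removed). For instance
  ∂[v_3,v_4,v_7,v_8] = [v_4,v_7,v_8] − [v_3,v_7,v_8] + [v_3,v_4,v_8] − [v_3,v_4,v_7].
As a 8×1 matrix over Z this has rank 1, with invariant factors (1).

Reading off H_k = ker ∂_k / im ∂_{k+1}:

  H_3: rank ker ∂_3 − rank ∂_4 = (1 − 1) − 0 = 0, and there is no ∂_4, so H_3 = 0.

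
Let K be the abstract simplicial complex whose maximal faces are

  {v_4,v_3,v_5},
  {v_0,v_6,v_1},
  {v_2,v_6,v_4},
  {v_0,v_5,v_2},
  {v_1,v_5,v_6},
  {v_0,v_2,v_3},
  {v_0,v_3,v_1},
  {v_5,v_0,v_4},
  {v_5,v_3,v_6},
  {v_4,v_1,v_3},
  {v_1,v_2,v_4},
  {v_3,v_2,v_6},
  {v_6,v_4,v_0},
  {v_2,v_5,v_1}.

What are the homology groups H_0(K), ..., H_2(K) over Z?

H_0 = Z,  H_1 = Z^2,  H_2 = Z.

Order the vertices as v_0 < v_1 < v_2 < v_3 < v_4 < v_5 < v_6. Listing each simplex with vertices in this order, K has dimension 2 with simplices:

  0-simplices (7): [v_0], [v_1], [v_2], [v_3], [v_4], [v_5], [v_6]
  1-simplices (21): (21 of them)
  2-simplices (14): (14 of them)

giving chain groups C_0 ≅ Z^7, C_1 ≅ Z^21, C_2 ≅ Z^14.

∂_1: C_1 → C_0 maps an edge to its endpoints' difference, ∂[p,q] = q − p. For instance
  ∂[v_1,v_3] = [v_3] − [v_1].
As a 7×21 matrix over Z this has rank 6, with invariant factors (1,1,1,1,1,1).

∂_2: C_2 → C_1 acts by ∂[p,q,r] = [q,r] − [p,r] + [p,q]. For instance
  ∂[v_0,v_4,v_6] = [v_4,v_6] − [v_0,v_6] + [v_0,v_4],
  ∂[v_1,v_2,v_4] = [v_2,v_4] − [v_1,v_4] + [v_1,v_2].
The resulting 21×14 matrix has rank 13, and its Smith normal form has invariant factors (1,1,1,1,1,1,1,1,1,1,1,1,1).

Computing H_k = (kernel of ∂_k) / (image of ∂_{k+1}):

  H_0: rank C_0 − rank ∂_1 = 7 − 6 = 1, and the invariant factors of ∂_1 are all 1, so H_0 ≅ Z.
  H_1: rank ker ∂_1 − rank ∂_2 = (21 − 6) − 13 = 2, and the invariant factors of ∂_2 are all 1, so H_1 ≅ Z^2.
  H_2: rank ker ∂_2 − rank ∂_3 = (14 − 13) − 0 = 1, and there is no ∂_3, so H_2 ≅ Z.

(K is a triangulation of the torus T^2.)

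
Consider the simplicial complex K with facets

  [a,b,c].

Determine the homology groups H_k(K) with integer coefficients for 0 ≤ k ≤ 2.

H_0 ≅ Z,  H_1 = 0,  H_2 = 0.

Fix the vertex order a < b < c and write every simplex with vertices in increasing order. Then dim K = 2 and the simplices of K are:

  0-simplices (3): a, b, c
  1-simplices (3): ab, ac, bc
  2-simplices (1): abc

Hence C_0 ≅ Z^3, C_1 ≅ Z^3, C_2 ≅ Z^1.

The boundary map ∂_1: C_1 → C_0 sends each edge [p,q] (with p < q) to q − p. For instance
  ∂ac = c − a.
The resulting 3×3 matrix has rank 2, and its Smith normal form has invariant factors (1,1).

Boundary ∂_2: C_2 → C_1 maps a triangle to the signed sum of its edges. For instance
  ∂abc = bc − ac + ab.
The resulting 3×1 matrix has rank 1, and its Smith normal form has invariant factors (1).

Computing H_k = (kernel of ∂_k) / (image of ∂_{k+1}):

  H_0: rank C_0 − rank ∂_1 = 3 − 2 = 1, and the invariant factors of ∂_1 are all 1, so H_0 = Z.
  H_1: rank ker ∂_1 − rank ∂_2 = (3 − 2) − 1 = 0, and the invariant factors of ∂_2 are all 1, so H_1 = 0.
  H_2: rank ker ∂_2 − rank ∂_3 = (1 − 1) − 0 = 0, and there is no ∂_3, so H_2 = 0.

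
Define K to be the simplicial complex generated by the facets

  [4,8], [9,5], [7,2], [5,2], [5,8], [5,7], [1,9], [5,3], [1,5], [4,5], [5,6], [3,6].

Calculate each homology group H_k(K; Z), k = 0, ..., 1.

Take the total order 1 < 2 < 3 < 4 < 5 < 6 < 7 < 8 < 9 on the vertex set. Then K (dimension 1) consists of the simplices:

  0-simplices (9): [1], [2], [3], [4], [5], [6], [7], [8], [9]
  1-simplices (12): [1,5], [1,9], [2,5], [2,7], [3,5], [3,6], [4,5], [4,8], [5,6], [5,7], [5,8], [5,9]

so the chain groups are C_0 ≅ Z^9, C_1 ≅ Z^12.

∂_1: C_1 → C_0 maps an edge to its endpoints' difference, ∂[p,q] = q − p. For instance
  ∂[4,5] = [5] − [4].
The 9×12 boundary matrix has rank 8 and Smith normal form diag(1,1,1,1,1,1,1,1).

Computing H_k = (kernel of ∂_k) / (image of ∂_{k+1}):

  H_0: rank C_0 − rank ∂_1 = 9 − 8 = 1, and the invariant factors of ∂_1 are all 1, so H_0 ≅ Z.
  H_1: rank ker ∂_1 − rank ∂_2 = (12 − 8) − 0 = 4, and there is no ∂_2, so H_1 ≅ Z^4.

As a check, the Euler characteristic is 9 − 12 = -3, which agrees with 1 − 4 = -3.
(K is a triangulation of a wedge of 4 circles.)

H_0 = Z,  H_1 = Z^4.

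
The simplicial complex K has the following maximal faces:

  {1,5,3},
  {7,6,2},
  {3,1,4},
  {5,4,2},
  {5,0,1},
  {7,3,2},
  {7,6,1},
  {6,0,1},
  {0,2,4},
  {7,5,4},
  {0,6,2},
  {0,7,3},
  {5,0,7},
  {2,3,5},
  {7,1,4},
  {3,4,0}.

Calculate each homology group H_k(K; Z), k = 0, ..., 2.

We work with the vertex ordering 0 < 1 < 2 < 3 < 4 < 5 < 6 < 7. The simplices of K, each written with vertices in increasing order, are:

  0-simplices (8): [0], [1], [2], [3], [4], [5], [6], [7]
  1-simplices (24): (24 of them)
  2-simplices (16): [0,1,5], [0,1,6], [0,2,4], [0,2,6], [0,3,4], [0,3,7], [0,5,7], [1,3,4], [1,3,5], [1,4,7], [1,6,7], [2,3,5], [2,3,7], [2,4,5], [2,6,7], [4,5,7]

so the chain groups are C_0 ≅ Z^8, C_1 ≅ Z^24, C_2 ≅ Z^16.

Boundary ∂_1: C_1 → C_0 sends each edge [p,q] (with p < q) to q − p. For instance
  ∂[6,7] = [7] − [6].
As a 8×24 matrix over Z this has rank 7, with invariant factors (1,1,1,1,1,1,1).

Boundary ∂_2: C_2 → C_1 sends each 2-simplex [p,q,r] to [q,r] − [p,r] + [p,q]. For instance
  ∂[4,5,7] = [5,7] − [4,7] + [4,5],
  ∂[0,1,5] = [1,5] − [0,5] + [0,1].
The 24×16 boundary matrix has rank 15 and Smith normal form diag(1,1,1,1,1,1,1,1,1,1,1,1,1,1,1).

Now H_k = ker ∂_k / im ∂_{k+1}, so:

  H_0: rank C_0 − rank ∂_1 = 8 − 7 = 1, and the invariant factors of ∂_1 are all 1, so H_0 ≅ Z.
  H_1: rank ker ∂_1 − rank ∂_2 = (24 − 7) − 15 = 2, and the invariant factors of ∂_2 are all 1, so H_1 ≅ Z^2.
  H_2: rank ker ∂_2 − rank ∂_3 = (16 − 15) − 0 = 1, and there is no ∂_3, so H_2 ≅ Z.

As a check, the Euler characteristic is 8 − 24 + 16 = 0, which agrees with 1 − 2 + 1 = 0.
(K is a triangulation of the torus T^2.)

H_0 ≅ Z,  H_1 ≅ Z^2,  H_2 ≅ Z.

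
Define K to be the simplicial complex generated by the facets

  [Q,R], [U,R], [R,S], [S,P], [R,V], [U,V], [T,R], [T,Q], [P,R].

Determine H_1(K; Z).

K has 7 vertices, 9 edges.
rank ∂_1 = 6, rank ∂_2 = 0 ⇒ b_1 = 9 − 6 − 0 = 3. So H_1 ≅ Z^3.

H_1 = Z^3.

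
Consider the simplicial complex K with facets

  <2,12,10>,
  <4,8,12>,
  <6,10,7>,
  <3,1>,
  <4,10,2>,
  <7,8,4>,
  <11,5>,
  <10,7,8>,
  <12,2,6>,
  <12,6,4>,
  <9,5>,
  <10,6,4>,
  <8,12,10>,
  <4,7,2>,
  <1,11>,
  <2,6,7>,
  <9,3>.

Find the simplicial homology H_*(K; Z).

K has 12 vertices, 23 edges, 12 triangles.
rank ∂_0 = 0, rank ∂_1 = 10 ⇒ b_0 = 12 − 0 − 10 = 2; all invariant factors of ∂_1 are 1 so no torsion. So H_0 ≅ Z^2.
rank ∂_1 = 10, rank ∂_2 = 12 ⇒ b_1 = 23 − 10 − 12 = 1; ∂_2 has invariant factor(s) [2] giving torsion. So H_1 ≅ Z ⊕ Z_2.
rank ∂_2 = 12, rank ∂_3 = 0 ⇒ b_2 = 12 − 12 − 0 = 0. So H_2 ≅ 0.

H_0 = Z^2,  H_1 = Z ⊕ Z_2,  H_2 = 0.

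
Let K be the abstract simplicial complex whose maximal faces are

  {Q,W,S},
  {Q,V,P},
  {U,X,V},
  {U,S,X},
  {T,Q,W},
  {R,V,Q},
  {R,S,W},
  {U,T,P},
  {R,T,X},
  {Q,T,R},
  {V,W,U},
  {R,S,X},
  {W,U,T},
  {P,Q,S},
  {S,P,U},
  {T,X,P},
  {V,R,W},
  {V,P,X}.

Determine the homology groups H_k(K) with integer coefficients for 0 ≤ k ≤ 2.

H_0 = Z,  H_1 = Z ⊕ Z/2,  H_2 = 0.

We work with the vertex ordering P < Q < R < S < T < U < V < W < X. The simplices of K, each written with vertices in increasing order, are:

  0-simplices (9): P, Q, R, S, T, U, V, W, X
  1-simplices (27): PQ, PS, PT, PU, PV, PX, QR, QS, QT, QV, QW, RS, RT, RV, RW, RX, SU, SW, SX, TU, TW, TX, UV, UW, UX, VW, VX
  2-simplices (18): PQS, PQV, PSU, PTU, PTX, PVX, QRT, QRV, QSW, QTW, RSW, RSX, RTX, RVW, SUX, TUW, UVW, UVX

Hence C_0 ≅ Z^9, C_1 ≅ Z^27, C_2 ≅ Z^18.

Boundary ∂_1: C_1 → C_0 is given by ∂[p,q] = [q] − [p]. For instance
  ∂SW = W − S.
The 9×27 boundary matrix has rank 8 and Smith normal form diag(1,1,1,1,1,1,1,1).

∂_2: C_2 → C_1 sends each 2-simplex [p,q,r] to [q,r] − [p,r] + [p,q]. For instance
  ∂QRT = RT − QT + QR,
  ∂QTW = TW − QW + QT.
The resulting 27×18 matrix has rank 18, and its Smith normal form has invariant factors (1,1,1,1,1,1,1,1,1,1,1,1,1,1,1,1,1,2).

Computing H_k = (kernel of ∂_k) / (image of ∂_{k+1}):

  H_0: rank C_0 − rank ∂_1 = 9 − 8 = 1, and the invariant factors of ∂_1 are all 1, so H_0 ≅ Z.
  H_1: rank ker ∂_1 − rank ∂_2 = (27 − 8) − 18 = 1, and ∂_2 has invariant factor 2 > 1, so H_1 ≅ Z ⊕ Z/2.
  H_2: rank ker ∂_2 − rank ∂_3 = (18 − 18) − 0 = 0, and there is no ∂_3, so H_2 ≅ 0.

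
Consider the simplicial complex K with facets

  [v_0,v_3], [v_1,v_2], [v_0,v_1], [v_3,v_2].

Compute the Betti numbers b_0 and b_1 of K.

Order the vertices as v_0 < v_1 < v_2 < v_3. Listing each simplex with vertices in this order, K has dimension 1 with simplices:

  0-simplices (4): [v_0], [v_1], [v_2], [v_3]
  1-simplices (4): [v_0,v_1], [v_0,v_3], [v_1,v_2], [v_2,v_3]

giving chain groups C_0 ≅ Z^4, C_1 ≅ Z^4.

∂_1: C_1 → C_0 sends each edge [p,q] (with p < q) to q − p. For instance
  ∂[v_1,v_2] = [v_2] − [v_1].
This gives a 4×4 integer matrix of rank 3; reducing to Smith normal form yields diagonal entries (1,1,1).

Computing H_k = (kernel of ∂_k) / (image of ∂_{k+1}):

  H_0: rank C_0 − rank ∂_1 = 4 − 3 = 1, and the invariant factors of ∂_1 are all 1, so H_0 = Z.
  H_1: rank ker ∂_1 − rank ∂_2 = (4 − 3) − 0 = 1, and there is no ∂_2, so H_1 = Z.

(K is a triangulation of the circle S^1.)

Hence the Betti numbers are b_0 = 1, b_1 = 1.

b_0 = 1, b_1 = 1.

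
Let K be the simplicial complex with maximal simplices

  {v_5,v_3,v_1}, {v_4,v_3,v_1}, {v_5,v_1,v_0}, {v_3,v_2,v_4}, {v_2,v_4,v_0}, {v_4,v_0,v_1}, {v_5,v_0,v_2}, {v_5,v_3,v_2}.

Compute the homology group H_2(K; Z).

H_2 = Z.

Take the total order v_0 < v_1 < v_2 < v_3 < v_4 < v_5 on the vertex set. Then K (dimension 2) consists of the simplices:

  0-simplices (6): [v_0], [v_1], [v_2], [v_3], [v_4], [v_5]
  1-simplices (12): [v_0,v_1], [v_0,v_2], [v_0,v_4], [v_0,v_5], [v_1,v_3], [v_1,v_4], [v_1,v_5], [v_2,v_3], [v_2,v_4], [v_2,v_5], [v_3,v_4], [v_3,v_5]
  2-simplices (8): [v_0,v_1,v_4], [v_0,v_1,v_5], [v_0,v_2,v_4], [v_0,v_2,v_5], [v_1,v_3,v_4], [v_1,v_3,v_5], [v_2,v_3,v_4], [v_2,v_3,v_5]

Hence C_0 ≅ Z^6, C_1 ≅ Z^12, C_2 ≅ Z^8.

The boundary map ∂_1: C_1 → C_0 is given by ∂[p,q] = [q] − [p].
This gives a 6×12 integer matrix of rank 5; reducing to Smith normal form yields diagonal entries (1,1,1,1,1).

Boundary ∂_2: C_2 → C_1 maps a triangle to the signed sum of its edges. For instance
  ∂[v_0,v_2,v_5] = [v_2,v_5] − [v_0,v_5] + [v_0,v_2],
  ∂[v_2,v_3,v_4] = [v_3,v_4] − [v_2,v_4] + [v_2,v_3].
As a 12×8 matrix over Z this has rank 7, with invariant factors (1,1,1,1,1,1,1).

Computing H_k = (kernel of ∂_k) / (image of ∂_{k+1}):

  H_2: rank ker ∂_2 − rank ∂_3 = (8 − 7) − 0 = 1, and there is no ∂_3, so H_2 ≅ Z.

(K is a triangulation of the 2-sphere S^2.)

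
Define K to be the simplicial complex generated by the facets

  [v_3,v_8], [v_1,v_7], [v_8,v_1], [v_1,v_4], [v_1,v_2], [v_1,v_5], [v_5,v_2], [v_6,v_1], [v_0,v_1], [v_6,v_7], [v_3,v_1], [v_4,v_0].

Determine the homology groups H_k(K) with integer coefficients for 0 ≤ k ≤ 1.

We work with the vertex ordering v_0 < v_1 < v_2 < v_3 < v_4 < v_5 < v_6 < v_7 < v_8. The simplices of K, each written with vertices in increasing order, are:

  0-simplices (9): [v_0], [v_1], [v_2], [v_3], [v_4], [v_5], [v_6], [v_7], [v_8]
  1-simplices (12): [v_0,v_1], [v_0,v_4], [v_1,v_2], [v_1,v_3], [v_1,v_4], [v_1,v_5], [v_1,v_6], [v_1,v_7], [v_1,v_8], [v_2,v_5], [v_3,v_8], [v_6,v_7]

so the chain groups are C_0 ≅ Z^9, C_1 ≅ Z^12.

Boundary ∂_1: C_1 → C_0 sends each edge [p,q] (with p < q) to q − p.
The resulting 9×12 matrix has rank 8, and its Smith normal form has invariant factors (1,1,1,1,1,1,1,1).

Now H_k = ker ∂_k / im ∂_{k+1}, so:

  H_0: rank C_0 − rank ∂_1 = 9 − 8 = 1, and the invariant factors of ∂_1 are all 1, so H_0 ≅ Z.
  H_1: rank ker ∂_1 − rank ∂_2 = (12 − 8) − 0 = 4, and there is no ∂_2, so H_1 ≅ Z^4.

As a check, the Euler characteristic is 9 − 12 = -3, which agrees with 1 − 4 = -3.
(K is a triangulation of a wedge of 4 circles.)

H_0 ≅ Z,  H_1 ≅ Z^4.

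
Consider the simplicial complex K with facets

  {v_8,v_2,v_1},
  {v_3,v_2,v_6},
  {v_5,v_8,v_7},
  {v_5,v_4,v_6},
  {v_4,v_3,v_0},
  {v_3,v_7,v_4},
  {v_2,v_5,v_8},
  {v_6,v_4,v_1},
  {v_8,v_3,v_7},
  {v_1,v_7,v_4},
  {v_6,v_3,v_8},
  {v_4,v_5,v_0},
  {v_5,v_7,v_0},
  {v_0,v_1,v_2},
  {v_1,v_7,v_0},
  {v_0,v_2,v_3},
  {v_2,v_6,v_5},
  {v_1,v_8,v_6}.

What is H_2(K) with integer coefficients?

H_2 = 0.

K has 9 vertices, 27 edges, 18 triangles.
rank ∂_2 = 18, rank ∂_3 = 0 ⇒ b_2 = 18 − 18 − 0 = 0. So H_2 ≅ 0.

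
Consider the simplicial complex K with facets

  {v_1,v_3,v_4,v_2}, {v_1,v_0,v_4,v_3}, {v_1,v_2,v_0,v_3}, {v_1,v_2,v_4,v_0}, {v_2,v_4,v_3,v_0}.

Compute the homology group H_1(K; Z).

Take the total order v_0 < v_1 < v_2 < v_3 < v_4 on the vertex set. Then K (dimension 3) consists of the simplices:

  0-simplices (5): [v_0], [v_1], [v_2], [v_3], [v_4]
  1-simplices (10): [v_0,v_1], [v_0,v_2], [v_0,v_3], [v_0,v_4], [v_1,v_2], [v_1,v_3], [v_1,v_4], [v_2,v_3], [v_2,v_4], [v_3,v_4]
  2-simplices (10): [v_0,v_1,v_2], [v_0,v_1,v_3], [v_0,v_1,v_4], [v_0,v_2,v_3], [v_0,v_2,v_4], [v_0,v_3,v_4], [v_1,v_2,v_3], [v_1,v_2,v_4], [v_1,v_3,v_4], [v_2,v_3,v_4]
  3-simplices (5): [v_0,v_1,v_2,v_3], [v_0,v_1,v_2,v_4], [v_0,v_1,v_3,v_4], [v_0,v_2,v_3,v_4], [v_1,v_2,v_3,v_4]

so the chain groups are C_0 ≅ Z^5, C_1 ≅ Z^10, C_2 ≅ Z^10, C_3 ≅ Z^5.

The boundary map ∂_1: C_1 → C_0 is given by ∂[p,q] = [q] − [p]. For instance
  ∂[v_1,v_2] = [v_2] − [v_1].
The 5×10 boundary matrix has rank 4 and Smith normal form diag(1,1,1,1).

Boundary ∂_2: C_2 → C_1 sends each 2-simplex [p,q,r] to [q,r] − [p,r] + [p,q]. For instance
  ∂[v_0,v_2,v_3] = [v_2,v_3] − [v_0,v_3] + [v_0,v_2],
  ∂[v_0,v_1,v_3] = [v_1,v_3] − [v_0,v_3] + [v_0,v_1].
This gives a 10×10 integer matrix of rank 6; reducing to Smith normal form yields diagonal entries (1,1,1,1,1,1).

Boundary ∂_3: C_3 → C_2 sends each 3-simplex σ to the alternating sum Σ_i (−1)^i (σ with its i-th vertex removed). For instance
  ∂[v_0,v_2,v_3,v_4] = [v_2,v_3,v_4] − [v_0,v_3,v_4] + [v_0,v_2,v_4] − [v_0,v_2,v_3],
  ∂[v_0,v_1,v_3,v_4] = [v_1,v_3,v_4] − [v_0,v_3,v_4] + [v_0,v_1,v_4] − [v_0,v_1,v_3].
As a 10×5 matrix over Z this has rank 4, with invariant factors (1,1,1,1).

Computing H_k = (kernel of ∂_k) / (image of ∂_{k+1}):

  H_1: rank ker ∂_1 − rank ∂_2 = (10 − 4) − 6 = 0, and the invariant factors of ∂_2 are all 1, so H_1 ≅ 0.

H_1 = 0.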